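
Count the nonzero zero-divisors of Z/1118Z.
In Z/1118Z each nonzero element is either a unit (gcd with 1118 is 1) or a zero-divisor (gcd > 1). The number of units is φ(1118): factorise 1118 = 2 · 13 · 43, so φ(1118) = (2 − 1) · (13 − 1) · (43 − 1) = 1 · 12 · 42 = 504. The nonzero elements number 1118 − 1 = 1117. Hence the nonzero zero-divisors number 1117 − 504 = 613.

Final answer: Z/1118Z has 613 nonzero zero-divisors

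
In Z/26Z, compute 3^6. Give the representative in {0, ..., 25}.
Use repeated squaring. Binary(6) = 110. Walk through the bits of the exponent 6 left-to-right: at each bit after the leading one, square the running value, then multiply by 3 if the bit is 1 (always reducing mod 26):
  bit 1 = 1 (leading): start with 3.
  bit 2 = 1: square 3^2 = 9; bit is 1, so multiply 9·3 = 27 ≡ 1 (mod 26).
  bit 3 = 0: square 1^2 = 1 (mod 26).
Final value: 3^6 ≡ 1 (mod 26).

Final answer: 1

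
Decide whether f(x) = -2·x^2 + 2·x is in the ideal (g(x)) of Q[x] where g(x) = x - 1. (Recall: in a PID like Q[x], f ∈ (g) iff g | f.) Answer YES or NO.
In Q[x] the ideal (g) consists of all multiples of g, so f ∈ (g) iff g | f, i.e. iff the remainder of f on division by g is 0. Divide f by g (g is monic, so eliminate the leading term of the running remainder at each step):
  leading term -2·x^2: subtract (-2·x)·g(x) = -2·x^2 + 2·x, leaving 0
The remainder is 0, so f(x) = g(x) · h(x) with h(x) = -2·x. Hence g | f, i.e. f ∈ (g).

Final answer: YES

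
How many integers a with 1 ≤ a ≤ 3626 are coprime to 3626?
The number of a ∈ {1, ..., 3626} with gcd(a, 3626) = 1 is by definition Euler's totient φ(3626). φ is multiplicative, with φ(p^e) = p^e − p^(e−1). Factorise 3626 = 2 · 7^2 · 37. Then
  φ(3626) = (2 − 1) · (7^2 − 7^1) · (37 − 1) = 1 · 42 · 36 = 1512.
So there are 1512 such integers.

Final answer: 1512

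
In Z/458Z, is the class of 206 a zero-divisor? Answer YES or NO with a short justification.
gcd(206, 458) = 2 > 1, so 206 is not a unit in Z/458Z. In Z/nZ every nonzero non-unit is a zero-divisor: explicitly, take b = 458/gcd = 229 ≠ 0 (mod 458); then 206·229 = 47174 = 103·458, i.e. 206·229 ≡ 0 (mod 458). So 206 is a zero-divisor.

Final answer: YES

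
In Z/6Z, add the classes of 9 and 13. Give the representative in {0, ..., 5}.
Reduce the summands first: 9 ≡ 3, 13 ≡ 1 (mod 6), so 9 + 13 ≡ 3 + 1 (mod 6). 3 + 1 = 4; 4 = 0·6 + 4, so (9 + 13) mod 6 = 4.

Final answer: 4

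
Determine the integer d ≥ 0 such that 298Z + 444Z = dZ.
In the PID Z, (a, b) is generated by gcd(a, b). Compute gcd(444, 298) with the extended Euclidean algorithm, tracking rows (r, s, t) with s·444 + t·298 = r:
  row A: (444, 1, 0)   [1·444 + 0·298 = 444]
  row B: (298, 0, 1)   [0·444 + 1·298 = 298]
  444 = 1·298 + 146   → row C = row A − 1·row B = (146, 1, −1)   [check: 1·444 − 1·298 = 146]
  298 = 2·146 + 6   → row D = row B − 2·row C = (6, −2, 3)   [check: −2·444 + 3·298 = 6]
  146 = 24·6 + 2   → row E = row C − 24·row D = (2, 49, −73)   [check: 49·444 − 73·298 = 2]
  6 = 3·2 + 0   → remainder 0, stop. gcd = 2 (last nonzero row E).
So gcd(298, 444) = 2, with Bézout identity 49·444 − 73·298 = 2. Containment (⊇): the Bézout identity exhibits 2 as an element of (298, 444), giving (2) ⊆ (298, 444). Containment (⊆): since 2 | 298 and 2 | 444 (298 = 2·149, 444 = 2·222), every Z-linear combination of 298 and 444 is divisible by 2, so (298, 444) ⊆ (2). Therefore (298, 444) = (2), d = 2.

Final answer: (298, 444) = (2); d = 2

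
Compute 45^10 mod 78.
Use repeated squaring. Binary(10) = 1010. Walk through the bits of the exponent 10 left-to-right: at each bit after the leading one, square the running value, then multiply by 45 if the bit is 1 (always reducing mod 78):
  bit 1 = 1 (leading): start with 45.
  bit 2 = 0: square 45^2 = 2025 ≡ 75 (mod 78).
  bit 3 = 1: square 75^2 = 5625 ≡ 9; bit is 1, so multiply 9·45 = 405 ≡ 15 (mod 78).
  bit 4 = 0: square 15^2 = 225 ≡ 69 (mod 78).
Final value: 45^10 ≡ 69 (mod 78).

Final answer: 69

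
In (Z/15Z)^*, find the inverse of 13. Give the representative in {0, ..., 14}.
Apply the extended Euclidean algorithm to (15, 13), tracking rows (r, s, t) with s·15 + t·13 = r. Each division r_prev = q·r_cur + r_new produces the new row as (previous row) − q·(current row):
  row A: (15, 1, 0)   [1·15 + 0·13 = 15]
  row B: (13, 0, 1)   [0·15 + 1·13 = 13]
  15 = 1·13 + 2   → row C = row A − 1·row B = (2, 1, −1)   [check: 1·15 − 1·13 = 2]
  13 = 6·2 + 1   → row D = row B − 6·row C = (1, −6, 7)   [check: −6·15 + 7·13 = 1]
  2 = 2·1 + 0   → remainder 0, stop. gcd = 1 (last nonzero row D).
The gcd is 1, so 13 is invertible mod 15. The last nonzero row gives −6·15 + 7·13 = 1, so t = 7. So 13^(−1) ≡ 7 (mod 15). Verify: 13 · 7 = 91 ≡ 1 (mod 15). ✓

Final answer: 13^(−1) ≡ 7 (mod 15)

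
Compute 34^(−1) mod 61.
Apply the extended Euclidean algorithm to (61, 34), tracking rows (r, s, t) with s·61 + t·34 = r. Each division r_prev = q·r_cur + r_new produces the new row as (previous row) − q·(current row):
  row A: (61, 1, 0)   [1·61 + 0·34 = 61]
  row B: (34, 0, 1)   [0·61 + 1·34 = 34]
  61 = 1·34 + 27   → row C = row A − 1·row B = (27, 1, −1)   [check: 1·61 − 1·34 = 27]
  34 = 1·27 + 7   → row D = row B − 1·row C = (7, −1, 2)   [check: −1·61 + 2·34 = 7]
  27 = 3·7 + 6   → row E = row C − 3·row D = (6, 4, −7)   [check: 4·61 − 7·34 = 6]
  7 = 1·6 + 1   → row F = row D − 1·row E = (1, −5, 9)   [check: −5·61 + 9·34 = 1]
  6 = 6·1 + 0   → remainder 0, stop. gcd = 1 (last nonzero row F).
The gcd is 1, so 34 is invertible mod 61. The last nonzero row gives −5·61 + 9·34 = 1, so t = 9. So 34^(−1) ≡ 9 (mod 61). Verify: 34 · 9 = 306 ≡ 1 (mod 61). ✓

Final answer: 34^(−1) ≡ 9 (mod 61)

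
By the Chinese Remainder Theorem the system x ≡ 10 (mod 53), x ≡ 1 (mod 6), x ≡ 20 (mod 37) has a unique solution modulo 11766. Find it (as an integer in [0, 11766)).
The moduli 53, 6, 37 are pairwise coprime, so by the CRT there is a unique solution mod 53·6·37 = 11766.
Solve by successive substitution. Start with x ≡ 10 (mod 53).
  Combine with x ≡ 1 (mod 6): write x = 10 + 53·t and require 10 + 53·t ≡ 1 (mod 6), i.e. 53·t ≡ 1 − 10 ≡ 3 (mod 6). Since 53^(−1) ≡ 5 (mod 6) (53 ≡ 5 (mod 6)), t ≡ 5·3 ≡ 3 (mod 6). So x ≡ 10 + 53·3 = 169 (mod 318).
  Combine with x ≡ 20 (mod 37): write x = 169 + 318·t and require 169 + 318·t ≡ 20 (mod 37), i.e. 318·t ≡ 20 − 169 ≡ 36 (mod 37). Since 318^(−1) ≡ 32 (mod 37) (318 ≡ 22 (mod 37)), t ≡ 32·36 ≡ 5 (mod 37). So x ≡ 169 + 318·5 = 1759 (mod 11766).
Unique solution in [0, 11766): x = 1759.

Final answer: x ≡ 1759 (mod 11766); the representative in [0, 11766) is 1759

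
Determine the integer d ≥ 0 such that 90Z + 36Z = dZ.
(90, 36) = (18); d = 18

In the PID Z, (a, b) is generated by gcd(a, b). Compute gcd(90, 36) with the extended Euclidean algorithm, tracking rows (r, s, t) with s·90 + t·36 = r:
  row A: (90, 1, 0)   [1·90 + 0·36 = 90]
  row B: (36, 0, 1)   [0·90 + 1·36 = 36]
  90 = 2·36 + 18   → row C = row A − 2·row B = (18, 1, −2)   [check: 1·90 − 2·36 = 18]
  36 = 2·18 + 0   → remainder 0, stop. gcd = 18 (last nonzero row C).
So gcd(90, 36) = 18, with Bézout identity 1·90 − 2·36 = 18. Containment (⊇): the Bézout identity exhibits 18 as an element of (90, 36), giving (18) ⊆ (90, 36). Containment (⊆): since 18 | 90 and 18 | 36 (90 = 18·5, 36 = 18·2), every Z-linear combination of 90 and 36 is divisible by 18, so (90, 36) ⊆ (18). Therefore (90, 36) = (18), d = 18.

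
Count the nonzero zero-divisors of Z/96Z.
In Z/96Z each nonzero element is either a unit (gcd with 96 is 1) or a zero-divisor (gcd > 1). The number of units is φ(96): factorise 96 = 2^5 · 3, so φ(96) = (2^5 − 2^4) · (3 − 1) = 16 · 2 = 32. The nonzero elements number 96 − 1 = 95. Hence the nonzero zero-divisors number 95 − 32 = 63.

Final answer: Z/96Z has 63 nonzero zero-divisors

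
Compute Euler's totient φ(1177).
φ is multiplicative, with φ(p^e) = p^e − p^(e−1). Factorise 1177 = 11 · 107. Then
  φ(1177) = (11 − 1) · (107 − 1) = 10 · 106 = 1060.

Final answer: φ(1177) = 1060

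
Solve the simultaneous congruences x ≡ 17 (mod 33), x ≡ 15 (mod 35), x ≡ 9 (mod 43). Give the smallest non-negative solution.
The moduli 33, 35, 43 are pairwise coprime, so by the CRT there is a unique solution mod 33·35·43 = 49665.
Solve by successive substitution. Start with x ≡ 17 (mod 33).
  Combine with x ≡ 15 (mod 35): write x = 17 + 33·t and require 17 + 33·t ≡ 15 (mod 35), i.e. 33·t ≡ 15 − 17 ≡ 33 (mod 35). Since 33^(−1) ≡ 17 (mod 35), t ≡ 17·33 ≡ 1 (mod 35). So x ≡ 17 + 33·1 = 50 (mod 1155).
  Combine with x ≡ 9 (mod 43): write x = 50 + 1155·t and require 50 + 1155·t ≡ 9 (mod 43), i.e. 1155·t ≡ 9 − 50 ≡ 2 (mod 43). Since 1155^(−1) ≡ 7 (mod 43) (1155 ≡ 37 (mod 43)), t ≡ 7·2 ≡ 14 (mod 43). So x ≡ 50 + 1155·14 = 16220 (mod 49665).
Unique solution in [0, 49665): x = 16220.

Final answer: x ≡ 16220 (mod 49665); the representative in [0, 49665) is 16220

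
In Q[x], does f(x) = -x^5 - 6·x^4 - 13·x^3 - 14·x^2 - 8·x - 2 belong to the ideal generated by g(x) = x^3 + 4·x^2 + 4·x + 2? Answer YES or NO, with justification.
YES

In Q[x] the ideal (g) consists of all multiples of g, so f ∈ (g) iff g | f, i.e. iff the remainder of f on division by g is 0. Divide f by g (g is monic, so eliminate the leading term of the running remainder at each step):
  leading term -x^5: subtract (-x^2)·g(x) = -x^5 - 4·x^4 - 4·x^3 - 2·x^2, leaving -2·x^4 - 9·x^3 - 12·x^2 - 8·x - 2
  leading term -2·x^4: subtract (-2·x)·g(x) = -2·x^4 - 8·x^3 - 8·x^2 - 4·x, leaving -x^3 - 4·x^2 - 4·x - 2
  leading term -x^3: subtract (-1)·g(x) = -x^3 - 4·x^2 - 4·x - 2, leaving 0
The remainder is 0, so f(x) = g(x) · h(x) with h(x) = -x^2 - 2·x - 1. Hence g | f, i.e. f ∈ (g).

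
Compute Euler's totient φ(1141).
φ is multiplicative, with φ(p^e) = p^e − p^(e−1). Factorise 1141 = 7 · 163. Then
  φ(1141) = (7 − 1) · (163 − 1) = 6 · 162 = 972.

Final answer: φ(1141) = 972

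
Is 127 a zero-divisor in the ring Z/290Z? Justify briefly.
gcd(127, 290) = 1, so 127 is a unit in Z/290Z (it has a multiplicative inverse). A unit cannot be a zero-divisor: if 127·b ≡ 0 then multiplying both sides by 127^(−1) gives b ≡ 0. So 127 is not a zero-divisor.

Final answer: NO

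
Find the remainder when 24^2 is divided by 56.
16

Use repeated squaring. Binary(2) = 10. Walk through the bits of the exponent 2 left-to-right: at each bit after the leading one, square the running value, then multiply by 24 if the bit is 1 (always reducing mod 56):
  bit 1 = 1 (leading): start with 24.
  bit 2 = 0: square 24^2 = 576 ≡ 16 (mod 56).
Final value: 24^2 ≡ 16 (mod 56).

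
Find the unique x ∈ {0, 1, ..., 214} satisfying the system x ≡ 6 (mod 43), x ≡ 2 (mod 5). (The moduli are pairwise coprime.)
x ≡ 92 (mod 215); the representative in [0, 215) is 92

The moduli 43, 5 are pairwise coprime, so by the CRT there is a unique solution mod 43·5 = 215.
Solve by successive substitution. Start with x ≡ 6 (mod 43).
  Combine with x ≡ 2 (mod 5): write x = 6 + 43·t and require 6 + 43·t ≡ 2 (mod 5), i.e. 43·t ≡ 2 − 6 ≡ 1 (mod 5). Since 43^(−1) ≡ 2 (mod 5) (43 ≡ 3 (mod 5)), t ≡ 2·1 ≡ 2 (mod 5). So x ≡ 6 + 43·2 = 92 (mod 215).
Unique solution in [0, 215): x = 92.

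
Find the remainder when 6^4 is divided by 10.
Use repeated squaring. Binary(4) = 100. Walk through the bits of the exponent 4 left-to-right: at each bit after the leading one, square the running value, then multiply by 6 if the bit is 1 (always reducing mod 10):
  bit 1 = 1 (leading): start with 6.
  bit 2 = 0: square 6^2 = 36 ≡ 6 (mod 10).
  bit 3 = 0: square 6^2 = 36 ≡ 6 (mod 10).
Final value: 6^4 ≡ 6 (mod 10).

Final answer: 6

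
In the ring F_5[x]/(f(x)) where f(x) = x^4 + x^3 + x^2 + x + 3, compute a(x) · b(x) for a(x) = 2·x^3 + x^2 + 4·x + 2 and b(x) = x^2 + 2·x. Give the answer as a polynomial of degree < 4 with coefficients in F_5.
Multiply as integer polynomials: a · b = 2·x^5 + 5·x^4 + 6·x^3 + 10·x^2 + 4·x. Reducing coefficients mod 5: a · b ≡ 2·x^5 + x^3 + 4·x. Now divide by f(x) = x^4 + x^3 + x^2 + x + 3 in F_5[x], eliminating the leading term at each step:
  leading term 2·x^5: subtract (2·x)·f(x) = 2·x^5 + 2·x^4 + 2·x^3 + 2·x^2 + x, leaving 3·x^4 + 4·x^3 + 3·x^2 + 3·x (coefficients mod 5)
  leading term 3·x^4: subtract (3)·f(x) = 3·x^4 + 3·x^3 + 3·x^2 + 3·x + 4, leaving x^3 + 1 (coefficients mod 5)
The degree is now < 4, so this is the remainder. Hence a · b ≡ x^3 + 1 in F_5[x]/(f).

Final answer: a · b ≡ x^3 + 1 (mod f(x))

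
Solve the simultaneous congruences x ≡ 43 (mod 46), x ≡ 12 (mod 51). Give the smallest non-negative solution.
The moduli 46, 51 are pairwise coprime, so by the CRT there is a unique solution mod 46·51 = 2346.
Solve by successive substitution. Start with x ≡ 43 (mod 46).
  Combine with x ≡ 12 (mod 51): write x = 43 + 46·t and require 43 + 46·t ≡ 12 (mod 51), i.e. 46·t ≡ 12 − 43 ≡ 20 (mod 51). Since 46^(−1) ≡ 10 (mod 51), t ≡ 10·20 ≡ 47 (mod 51). So x ≡ 43 + 46·47 = 2205 (mod 2346).
Unique solution in [0, 2346): x = 2205.

Final answer: x ≡ 2205 (mod 2346); the representative in [0, 2346) is 2205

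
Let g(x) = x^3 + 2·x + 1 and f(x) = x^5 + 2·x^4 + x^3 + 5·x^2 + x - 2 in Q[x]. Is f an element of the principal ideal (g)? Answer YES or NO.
NO

In Q[x] the ideal (g) consists of all multiples of g, so f ∈ (g) iff g | f, i.e. iff the remainder of f on division by g is 0. Divide f by g (g is monic, so eliminate the leading term of the running remainder at each step):
  leading term x^5: subtract (x^2)·g(x) = x^5 + 2·x^3 + x^2, leaving 2·x^4 - x^3 + 4·x^2 + x - 2
  leading term 2·x^4: subtract (2·x)·g(x) = 2·x^4 + 4·x^2 + 2·x, leaving -x^3 - x - 2
  leading term -x^3: subtract (-1)·g(x) = -x^3 - 2·x - 1, leaving x - 1
The remainder r(x) = x - 1 ≠ 0 (and deg r < deg g), so g ∤ f, i.e. f ∉ (g).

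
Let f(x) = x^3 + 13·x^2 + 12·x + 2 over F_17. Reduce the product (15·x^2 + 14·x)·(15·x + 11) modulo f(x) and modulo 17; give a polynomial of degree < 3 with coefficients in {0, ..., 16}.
Multiply as integer polynomials: a · b = 225·x^3 + 375·x^2 + 154·x. Reducing coefficients mod 17: a · b ≡ 4·x^3 + x^2 + x. Now divide by f(x) = x^3 + 13·x^2 + 12·x + 2 in F_17[x], eliminating the leading term at each step:
  leading term 4·x^3: subtract (4)·f(x) = 4·x^3 + x^2 + 14·x + 8, leaving 4·x + 9 (coefficients mod 17)
The degree is now < 3, so this is the remainder. Hence a · b ≡ 4·x + 9 in F_17[x]/(f).

Final answer: a · b ≡ 4·x + 9 (mod f(x))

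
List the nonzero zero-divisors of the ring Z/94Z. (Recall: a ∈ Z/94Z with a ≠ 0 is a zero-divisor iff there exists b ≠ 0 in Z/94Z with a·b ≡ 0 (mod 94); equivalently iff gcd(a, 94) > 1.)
An element a ∈ Z/94Z (with a ≠ 0) is a zero-divisor iff gcd(a, 94) > 1 (because a is a unit precisely when gcd(a, n) = 1, and in Z/nZ every nonzero, non-unit element is a zero-divisor). Scan a = 1, ..., 93 and keep those with gcd(a, 94) > 1:
  gcd(2, 94) = 2, gcd(4, 94) = 2, gcd(6, 94) = 2, gcd(8, 94) = 2, gcd(10, 94) = 2, gcd(12, 94) = 2, gcd(14, 94) = 2, gcd(16, 94) = 2, gcd(18, 94) = 2, gcd(20, 94) = 2, gcd(22, 94) = 2, gcd(24, 94) = 2, gcd(26, 94) = 2, gcd(28, 94) = 2, gcd(30, 94) = 2, gcd(32, 94) = 2, gcd(34, 94) = 2, gcd(36, 94) = 2, gcd(38, 94) = 2, gcd(40, 94) = 2, gcd(42, 94) = 2, gcd(44, 94) = 2, gcd(46, 94) = 2, gcd(47, 94) = 47, gcd(48, 94) = 2, gcd(50, 94) = 2, gcd(52, 94) = 2, gcd(54, 94) = 2, gcd(56, 94) = 2, gcd(58, 94) = 2, gcd(60, 94) = 2, gcd(62, 94) = 2, gcd(64, 94) = 2, gcd(66, 94) = 2, gcd(68, 94) = 2, gcd(70, 94) = 2, gcd(72, 94) = 2, gcd(74, 94) = 2, gcd(76, 94) = 2, gcd(78, 94) = 2, gcd(80, 94) = 2, gcd(82, 94) = 2, gcd(84, 94) = 2, gcd(86, 94) = 2, gcd(88, 94) = 2, gcd(90, 94) = 2, gcd(92, 94) = 2.
All other a ∈ {1, ..., 93} have gcd(a, 94) = 1 and are units. So the nonzero zero-divisors are exactly the 47 values of a appearing in this scan.

Final answer: nonzero zero-divisors of Z/94Z = {2, 4, 6, 8, 10, 12, 14, 16, 18, 20, 22, 24, 26, 28, 30, 32, 34, 36, 38, 40, 42, 44, 46, 47, 48, 50, 52, 54, 56, 58, 60, 62, 64, 66, 68, 70, 72, 74, 76, 78, 80, 82, 84, 86, 88, 90, 92}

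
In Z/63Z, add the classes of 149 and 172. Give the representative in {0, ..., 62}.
Reduce the summands first: 149 ≡ 23, 172 ≡ 46 (mod 63), so 149 + 172 ≡ 23 + 46 (mod 63). 23 + 46 = 69; 69 = 1·63 + 6, so (149 + 172) mod 63 = 6.

Final answer: 6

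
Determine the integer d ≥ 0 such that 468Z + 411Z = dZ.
In the PID Z, (a, b) is generated by gcd(a, b). Compute gcd(468, 411) with the extended Euclidean algorithm, tracking rows (r, s, t) with s·468 + t·411 = r:
  row A: (468, 1, 0)   [1·468 + 0·411 = 468]
  row B: (411, 0, 1)   [0·468 + 1·411 = 411]
  468 = 1·411 + 57   → row C = row A − 1·row B = (57, 1, −1)   [check: 1·468 − 1·411 = 57]
  411 = 7·57 + 12   → row D = row B − 7·row C = (12, −7, 8)   [check: −7·468 + 8·411 = 12]
  57 = 4·12 + 9   → row E = row C − 4·row D = (9, 29, −33)   [check: 29·468 − 33·411 = 9]
  12 = 1·9 + 3   → row F = row D − 1·row E = (3, −36, 41)   [check: −36·468 + 41·411 = 3]
  9 = 3·3 + 0   → remainder 0, stop. gcd = 3 (last nonzero row F).
So gcd(468, 411) = 3, with Bézout identity −36·468 + 41·411 = 3. Containment (⊇): the Bézout identity exhibits 3 as an element of (468, 411), giving (3) ⊆ (468, 411). Containment (⊆): since 3 | 468 and 3 | 411 (468 = 3·156, 411 = 3·137), every Z-linear combination of 468 and 411 is divisible by 3, so (468, 411) ⊆ (3). Therefore (468, 411) = (3), d = 3.

Final answer: (468, 411) = (3); d = 3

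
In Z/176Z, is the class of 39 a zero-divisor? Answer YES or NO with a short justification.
gcd(39, 176) = 1, so 39 is a unit in Z/176Z (it has a multiplicative inverse). A unit cannot be a zero-divisor: if 39·b ≡ 0 then multiplying both sides by 39^(−1) gives b ≡ 0. So 39 is not a zero-divisor.

Final answer: NO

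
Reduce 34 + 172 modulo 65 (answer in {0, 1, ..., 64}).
11

Reduce the summands first: 172 ≡ 42 (mod 65), so 34 + 172 ≡ 34 + 42 (mod 65). 34 + 42 = 76; 76 = 1·65 + 11, so (34 + 172) mod 65 = 11.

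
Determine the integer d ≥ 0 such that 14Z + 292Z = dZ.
(14, 292) = (2); d = 2

In the PID Z, (a, b) is generated by gcd(a, b). Compute gcd(292, 14) with the extended Euclidean algorithm, tracking rows (r, s, t) with s·292 + t·14 = r:
  row A: (292, 1, 0)   [1·292 + 0·14 = 292]
  row B: (14, 0, 1)   [0·292 + 1·14 = 14]
  292 = 20·14 + 12   → row C = row A − 20·row B = (12, 1, −20)   [check: 1·292 − 20·14 = 12]
  14 = 1·12 + 2   → row D = row B − 1·row C = (2, −1, 21)   [check: −1·292 + 21·14 = 2]
  12 = 6·2 + 0   → remainder 0, stop. gcd = 2 (last nonzero row D).
So gcd(14, 292) = 2, with Bézout identity −1·292 + 21·14 = 2. Containment (⊇): the Bézout identity exhibits 2 as an element of (14, 292), giving (2) ⊆ (14, 292). Containment (⊆): since 2 | 14 and 2 | 292 (14 = 2·7, 292 = 2·146), every Z-linear combination of 14 and 292 is divisible by 2, so (14, 292) ⊆ (2). Therefore (14, 292) = (2), d = 2.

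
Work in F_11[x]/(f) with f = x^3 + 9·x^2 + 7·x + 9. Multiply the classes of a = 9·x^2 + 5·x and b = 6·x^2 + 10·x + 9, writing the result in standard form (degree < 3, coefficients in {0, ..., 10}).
a · b ≡ 9·x + 5 (mod f(x))

Multiply as integer polynomials: a · b = 54·x^4 + 120·x^3 + 131·x^2 + 45·x. Reducing coefficients mod 11: a · b ≡ 10·x^4 + 10·x^3 + 10·x^2 + x. Now divide by f(x) = x^3 + 9·x^2 + 7·x + 9 in F_11[x], eliminating the leading term at each step:
  leading term 10·x^4: subtract (10·x)·f(x) = 10·x^4 + 2·x^3 + 4·x^2 + 2·x, leaving 8·x^3 + 6·x^2 + 10·x (coefficients mod 11)
  leading term 8·x^3: subtract (8)·f(x) = 8·x^3 + 6·x^2 + x + 6, leaving 9·x + 5 (coefficients mod 11)
The degree is now < 3, so this is the remainder. Hence a · b ≡ 9·x + 5 in F_11[x]/(f).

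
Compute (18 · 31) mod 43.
42

Both factors are already reduced mod 43. 18 · 31 = 558. Dividing by 43: 558 = 12·43 + 42. So (18 · 31) mod 43 = 42.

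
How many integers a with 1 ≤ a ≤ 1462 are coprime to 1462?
The number of a ∈ {1, ..., 1462} with gcd(a, 1462) = 1 is by definition Euler's totient φ(1462). φ is multiplicative, with φ(p^e) = p^e − p^(e−1). Factorise 1462 = 2 · 17 · 43. Then
  φ(1462) = (2 − 1) · (17 − 1) · (43 − 1) = 1 · 16 · 42 = 672.
So there are 672 such integers.

Final answer: 672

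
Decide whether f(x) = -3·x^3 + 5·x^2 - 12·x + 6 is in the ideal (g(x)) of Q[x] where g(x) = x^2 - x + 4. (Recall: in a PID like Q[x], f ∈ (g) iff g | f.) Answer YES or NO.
NO

In Q[x] the ideal (g) consists of all multiples of g, so f ∈ (g) iff g | f, i.e. iff the remainder of f on division by g is 0. Divide f by g (g is monic, so eliminate the leading term of the running remainder at each step):
  leading term -3·x^3: subtract (-3·x)·g(x) = -3·x^3 + 3·x^2 - 12·x, leaving 2·x^2 + 6
  leading term 2·x^2: subtract (2)·g(x) = 2·x^2 - 2·x + 8, leaving 2·x - 2
The remainder r(x) = 2·x - 2 ≠ 0 (and deg r < deg g), so g ∤ f, i.e. f ∉ (g).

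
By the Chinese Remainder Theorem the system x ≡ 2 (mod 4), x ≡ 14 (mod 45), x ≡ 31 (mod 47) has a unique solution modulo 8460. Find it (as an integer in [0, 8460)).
x ≡ 7034 (mod 8460); the representative in [0, 8460) is 7034

The moduli 4, 45, 47 are pairwise coprime, so by the CRT there is a unique solution mod 4·45·47 = 8460.
Solve by successive substitution. Start with x ≡ 2 (mod 4).
  Combine with x ≡ 14 (mod 45): write x = 2 + 4·t and require 2 + 4·t ≡ 14 (mod 45), i.e. 4·t ≡ 14 − 2 ≡ 12 (mod 45). Since 4^(−1) ≡ 34 (mod 45), t ≡ 34·12 ≡ 3 (mod 45). So x ≡ 2 + 4·3 = 14 (mod 180).
  Combine with x ≡ 31 (mod 47): write x = 14 + 180·t and require 14 + 180·t ≡ 31 (mod 47), i.e. 180·t ≡ 31 − 14 ≡ 17 (mod 47). Since 180^(−1) ≡ 41 (mod 47) (180 ≡ 39 (mod 47)), t ≡ 41·17 ≡ 39 (mod 47). So x ≡ 14 + 180·39 = 7034 (mod 8460).
Unique solution in [0, 8460): x = 7034.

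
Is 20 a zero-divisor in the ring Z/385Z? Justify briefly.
YES

gcd(20, 385) = 5 > 1, so 20 is not a unit in Z/385Z. In Z/nZ every nonzero non-unit is a zero-divisor: explicitly, take b = 385/gcd = 77 ≠ 0 (mod 385); then 20·77 = 1540 = 4·385, i.e. 20·77 ≡ 0 (mod 385). So 20 is a zero-divisor.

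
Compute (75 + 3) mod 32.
Reduce the summands first: 75 ≡ 11 (mod 32), so 75 + 3 ≡ 11 + 3 (mod 32). 11 + 3 = 14; 14 = 0·32 + 14, so (75 + 3) mod 32 = 14.

Final answer: 14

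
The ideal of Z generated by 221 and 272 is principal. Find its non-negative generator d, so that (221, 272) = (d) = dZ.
(221, 272) = (17); d = 17

In the PID Z, (a, b) is generated by gcd(a, b). Compute gcd(272, 221) with the extended Euclidean algorithm, tracking rows (r, s, t) with s·272 + t·221 = r:
  row A: (272, 1, 0)   [1·272 + 0·221 = 272]
  row B: (221, 0, 1)   [0·272 + 1·221 = 221]
  272 = 1·221 + 51   → row C = row A − 1·row B = (51, 1, −1)   [check: 1·272 − 1·221 = 51]
  221 = 4·51 + 17   → row D = row B − 4·row C = (17, −4, 5)   [check: −4·272 + 5·221 = 17]
  51 = 3·17 + 0   → remainder 0, stop. gcd = 17 (last nonzero row D).
So gcd(221, 272) = 17, with Bézout identity −4·272 + 5·221 = 17. Containment (⊇): the Bézout identity exhibits 17 as an element of (221, 272), giving (17) ⊆ (221, 272). Containment (⊆): since 17 | 221 and 17 | 272 (221 = 17·13, 272 = 17·16), every Z-linear combination of 221 and 272 is divisible by 17, so (221, 272) ⊆ (17). Therefore (221, 272) = (17), d = 17.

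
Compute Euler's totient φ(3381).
φ(3381) = 1848

φ is multiplicative, with φ(p^e) = p^e − p^(e−1). Factorise 3381 = 3 · 7^2 · 23. Then
  φ(3381) = (3 − 1) · (7^2 − 7^1) · (23 − 1) = 2 · 42 · 22 = 1848.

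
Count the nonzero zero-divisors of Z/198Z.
Z/198Z has 137 nonzero zero-divisors

In Z/198Z each nonzero element is either a unit (gcd with 198 is 1) or a zero-divisor (gcd > 1). The number of units is φ(198): factorise 198 = 2 · 3^2 · 11, so φ(198) = (2 − 1) · (3^2 − 3^1) · (11 − 1) = 1 · 6 · 10 = 60. The nonzero elements number 198 − 1 = 197. Hence the nonzero zero-divisors number 197 − 60 = 137.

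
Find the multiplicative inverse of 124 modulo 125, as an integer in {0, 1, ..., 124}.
Apply the extended Euclidean algorithm to (125, 124), tracking rows (r, s, t) with s·125 + t·124 = r. Each division r_prev = q·r_cur + r_new produces the new row as (previous row) − q·(current row):
  row A: (125, 1, 0)   [1·125 + 0·124 = 125]
  row B: (124, 0, 1)   [0·125 + 1·124 = 124]
  125 = 1·124 + 1   → row C = row A − 1·row B = (1, 1, −1)   [check: 1·125 − 1·124 = 1]
  124 = 124·1 + 0   → remainder 0, stop. gcd = 1 (last nonzero row C).
The gcd is 1, so 124 is invertible mod 125. The last nonzero row gives 1·125 − 1·124 = 1, so t = −1. So 124^(−1) ≡ −1 ≡ 124 (mod 125). Verify: 124 · 124 = 15376 ≡ 1 (mod 125). ✓

Final answer: 124^(−1) ≡ 124 (mod 125)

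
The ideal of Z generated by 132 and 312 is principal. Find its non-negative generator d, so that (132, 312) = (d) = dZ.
(132, 312) = (12); d = 12

In the PID Z, (a, b) is generated by gcd(a, b). Compute gcd(312, 132) with the extended Euclidean algorithm, tracking rows (r, s, t) with s·312 + t·132 = r:
  row A: (312, 1, 0)   [1·312 + 0·132 = 312]
  row B: (132, 0, 1)   [0·312 + 1·132 = 132]
  312 = 2·132 + 48   → row C = row A − 2·row B = (48, 1, −2)   [check: 1·312 − 2·132 = 48]
  132 = 2·48 + 36   → row D = row B − 2·row C = (36, −2, 5)   [check: −2·312 + 5·132 = 36]
  48 = 1·36 + 12   → row E = row C − 1·row D = (12, 3, −7)   [check: 3·312 − 7·132 = 12]
  36 = 3·12 + 0   → remainder 0, stop. gcd = 12 (last nonzero row E).
So gcd(132, 312) = 12, with Bézout identity 3·312 − 7·132 = 12. Containment (⊇): the Bézout identity exhibits 12 as an element of (132, 312), giving (12) ⊆ (132, 312). Containment (⊆): since 12 | 132 and 12 | 312 (132 = 12·11, 312 = 12·26), every Z-linear combination of 132 and 312 is divisible by 12, so (132, 312) ⊆ (12). Therefore (132, 312) = (12), d = 12.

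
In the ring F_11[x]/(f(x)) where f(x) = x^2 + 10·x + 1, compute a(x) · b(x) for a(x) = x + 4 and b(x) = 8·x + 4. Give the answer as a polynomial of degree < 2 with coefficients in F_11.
Multiply as integer polynomials: a · b = 8·x^2 + 36·x + 16. Reducing coefficients mod 11: a · b ≡ 8·x^2 + 3·x + 5. Now divide by f(x) = x^2 + 10·x + 1 in F_11[x], eliminating the leading term at each step:
  leading term 8·x^2: subtract (8)·f(x) = 8·x^2 + 3·x + 8, leaving 8 (coefficients mod 11)
The degree is now < 2, so this is the remainder. Hence a · b ≡ 8 in F_11[x]/(f).

Final answer: a · b ≡ 8 (mod f(x))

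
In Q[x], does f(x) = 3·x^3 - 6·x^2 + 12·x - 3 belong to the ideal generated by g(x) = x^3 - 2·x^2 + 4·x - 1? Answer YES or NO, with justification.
YES

In Q[x] the ideal (g) consists of all multiples of g, so f ∈ (g) iff g | f, i.e. iff the remainder of f on division by g is 0. Divide f by g (g is monic, so eliminate the leading term of the running remainder at each step):
  leading term 3·x^3: subtract (3)·g(x) = 3·x^3 - 6·x^2 + 12·x - 3, leaving 0
The remainder is 0, so f(x) = g(x) · h(x) with h(x) = 3. Hence g | f, i.e. f ∈ (g).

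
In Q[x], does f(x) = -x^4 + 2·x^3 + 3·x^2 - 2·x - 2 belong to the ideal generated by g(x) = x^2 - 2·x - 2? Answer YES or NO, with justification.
YES

In Q[x] the ideal (g) consists of all multiples of g, so f ∈ (g) iff g | f, i.e. iff the remainder of f on division by g is 0. Divide f by g (g is monic, so eliminate the leading term of the running remainder at each step):
  leading term -x^4: subtract (-x^2)·g(x) = -x^4 + 2·x^3 + 2·x^2, leaving x^2 - 2·x - 2
  leading term x^2: subtract (1)·g(x) = x^2 - 2·x - 2, leaving 0
The remainder is 0, so f(x) = g(x) · h(x) with h(x) = 1 - x^2. Hence g | f, i.e. f ∈ (g).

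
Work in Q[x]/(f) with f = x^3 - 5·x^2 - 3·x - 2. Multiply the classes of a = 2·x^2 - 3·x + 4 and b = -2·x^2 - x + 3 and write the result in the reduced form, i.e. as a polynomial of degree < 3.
First multiply in Q[x] without reducing: a · b = -4·x^4 + 4·x^3 + x^2 - 13·x + 12. Now divide by f(x) = x^3 - 5·x^2 - 3·x - 2, eliminating the leading term at each step:
  leading term -4·x^4: subtract (-4·x)·f(x) = -4·x^4 + 20·x^3 + 12·x^2 + 8·x, leaving -16·x^3 - 11·x^2 - 21·x + 12
  leading term -16·x^3: subtract (-16)·f(x) = -16·x^3 + 80·x^2 + 48·x + 32, leaving -91·x^2 - 69·x - 20
The degree is now < 3, so this is the remainder. Hence a · b ≡ -91·x^2 - 69·x - 20 in Q[x]/(f).

Final answer: a · b ≡ -91·x^2 - 69·x - 20 (mod f(x))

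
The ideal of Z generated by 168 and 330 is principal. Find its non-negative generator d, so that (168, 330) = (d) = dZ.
(168, 330) = (6); d = 6

In the PID Z, (a, b) is generated by gcd(a, b). Compute gcd(330, 168) with the extended Euclidean algorithm, tracking rows (r, s, t) with s·330 + t·168 = r:
  row A: (330, 1, 0)   [1·330 + 0·168 = 330]
  row B: (168, 0, 1)   [0·330 + 1·168 = 168]
  330 = 1·168 + 162   → row C = row A − 1·row B = (162, 1, −1)   [check: 1·330 − 1·168 = 162]
  168 = 1·162 + 6   → row D = row B − 1·row C = (6, −1, 2)   [check: −1·330 + 2·168 = 6]
  162 = 27·6 + 0   → remainder 0, stop. gcd = 6 (last nonzero row D).
So gcd(168, 330) = 6, with Bézout identity −1·330 + 2·168 = 6. Containment (⊇): the Bézout identity exhibits 6 as an element of (168, 330), giving (6) ⊆ (168, 330). Containment (⊆): since 6 | 168 and 6 | 330 (168 = 6·28, 330 = 6·55), every Z-linear combination of 168 and 330 is divisible by 6, so (168, 330) ⊆ (6). Therefore (168, 330) = (6), d = 6.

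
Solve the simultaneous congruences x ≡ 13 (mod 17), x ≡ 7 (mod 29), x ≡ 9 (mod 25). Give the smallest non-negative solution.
x ≡ 6184 (mod 12325); the representative in [0, 12325) is 6184

The moduli 17, 29, 25 are pairwise coprime, so by the CRT there is a unique solution mod 17·29·25 = 12325.
Solve by successive substitution. Start with x ≡ 13 (mod 17).
  Combine with x ≡ 7 (mod 29): write x = 13 + 17·t and require 13 + 17·t ≡ 7 (mod 29), i.e. 17·t ≡ 7 − 13 ≡ 23 (mod 29). Since 17^(−1) ≡ 12 (mod 29), t ≡ 12·23 ≡ 15 (mod 29). So x ≡ 13 + 17·15 = 268 (mod 493).
  Combine with x ≡ 9 (mod 25): write x = 268 + 493·t and require 268 + 493·t ≡ 9 (mod 25), i.e. 493·t ≡ 9 − 268 ≡ 16 (mod 25). Since 493^(−1) ≡ 7 (mod 25) (493 ≡ 18 (mod 25)), t ≡ 7·16 ≡ 12 (mod 25). So x ≡ 268 + 493·12 = 6184 (mod 12325).
Unique solution in [0, 12325): x = 6184.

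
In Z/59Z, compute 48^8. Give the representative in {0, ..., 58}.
22

Use repeated squaring. Binary(8) = 1000. Walk through the bits of the exponent 8 left-to-right: at each bit after the leading one, square the running value, then multiply by 48 if the bit is 1 (always reducing mod 59):
  bit 1 = 1 (leading): start with 48.
  bit 2 = 0: square 48^2 = 2304 ≡ 3 (mod 59).
  bit 3 = 0: square 3^2 = 9 (mod 59).
  bit 4 = 0: square 9^2 = 81 ≡ 22 (mod 59).
Final value: 48^8 ≡ 22 (mod 59).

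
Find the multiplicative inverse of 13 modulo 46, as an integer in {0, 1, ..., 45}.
13^(−1) ≡ 39 (mod 46)

Apply the extended Euclidean algorithm to (46, 13), tracking rows (r, s, t) with s·46 + t·13 = r. Each division r_prev = q·r_cur + r_new produces the new row as (previous row) − q·(current row):
  row A: (46, 1, 0)   [1·46 + 0·13 = 46]
  row B: (13, 0, 1)   [0·46 + 1·13 = 13]
  46 = 3·13 + 7   → row C = row A − 3·row B = (7, 1, −3)   [check: 1·46 − 3·13 = 7]
  13 = 1·7 + 6   → row D = row B − 1·row C = (6, −1, 4)   [check: −1·46 + 4·13 = 6]
  7 = 1·6 + 1   → row E = row C − 1·row D = (1, 2, −7)   [check: 2·46 − 7·13 = 1]
  6 = 6·1 + 0   → remainder 0, stop. gcd = 1 (last nonzero row E).
The gcd is 1, so 13 is invertible mod 46. The last nonzero row gives 2·46 − 7·13 = 1, so t = −7. So 13^(−1) ≡ −7 ≡ 39 (mod 46). Verify: 13 · 39 = 507 ≡ 1 (mod 46). ✓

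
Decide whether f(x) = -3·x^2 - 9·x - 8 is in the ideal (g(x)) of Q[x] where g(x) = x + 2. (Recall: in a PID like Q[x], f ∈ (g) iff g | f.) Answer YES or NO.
NO

In Q[x] the ideal (g) consists of all multiples of g, so f ∈ (g) iff g | f, i.e. iff the remainder of f on division by g is 0. Divide f by g (g is monic, so eliminate the leading term of the running remainder at each step):
  leading term -3·x^2: subtract (-3·x)·g(x) = -3·x^2 - 6·x, leaving -3·x - 8
  leading term -3·x: subtract (-3)·g(x) = -3·x - 6, leaving -2
The remainder r(x) = -2 ≠ 0 (and deg r < deg g), so g ∤ f, i.e. f ∉ (g).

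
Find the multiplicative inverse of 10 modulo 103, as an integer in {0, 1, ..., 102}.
10^(−1) ≡ 31 (mod 103)

Apply the extended Euclidean algorithm to (103, 10), tracking rows (r, s, t) with s·103 + t·10 = r. Each division r_prev = q·r_cur + r_new produces the new row as (previous row) − q·(current row):
  row A: (103, 1, 0)   [1·103 + 0·10 = 103]
  row B: (10, 0, 1)   [0·103 + 1·10 = 10]
  103 = 10·10 + 3   → row C = row A − 10·row B = (3, 1, −10)   [check: 1·103 − 10·10 = 3]
  10 = 3·3 + 1   → row D = row B − 3·row C = (1, −3, 31)   [check: −3·103 + 31·10 = 1]
  3 = 3·1 + 0   → remainder 0, stop. gcd = 1 (last nonzero row D).
The gcd is 1, so 10 is invertible mod 103. The last nonzero row gives −3·103 + 31·10 = 1, so t = 31. So 10^(−1) ≡ 31 (mod 103). Verify: 10 · 31 = 310 ≡ 1 (mod 103). ✓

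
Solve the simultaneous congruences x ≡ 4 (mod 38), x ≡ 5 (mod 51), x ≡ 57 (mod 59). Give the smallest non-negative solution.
The moduli 38, 51, 59 are pairwise coprime, so by the CRT there is a unique solution mod 38·51·59 = 114342.
Solve by successive substitution. Start with x ≡ 4 (mod 38).
  Combine with x ≡ 5 (mod 51): write x = 4 + 38·t and require 4 + 38·t ≡ 5 (mod 51), i.e. 38·t ≡ 5 − 4 ≡ 1 (mod 51). Since 38^(−1) ≡ 47 (mod 51), t ≡ 47·1 ≡ 47 (mod 51). So x ≡ 4 + 38·47 = 1790 (mod 1938).
  Combine with x ≡ 57 (mod 59): write x = 1790 + 1938·t and require 1790 + 1938·t ≡ 57 (mod 59), i.e. 1938·t ≡ 57 − 1790 ≡ 37 (mod 59). Since 1938^(−1) ≡ 13 (mod 59) (1938 ≡ 50 (mod 59)), t ≡ 13·37 ≡ 9 (mod 59). So x ≡ 1790 + 1938·9 = 19232 (mod 114342).
Unique solution in [0, 114342): x = 19232.

Final answer: x ≡ 19232 (mod 114342); the representative in [0, 114342) is 19232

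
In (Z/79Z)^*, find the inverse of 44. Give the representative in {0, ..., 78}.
44^(−1) ≡ 9 (mod 79)

Apply the extended Euclidean algorithm to (79, 44), tracking rows (r, s, t) with s·79 + t·44 = r. Each division r_prev = q·r_cur + r_new produces the new row as (previous row) − q·(current row):
  row A: (79, 1, 0)   [1·79 + 0·44 = 79]
  row B: (44, 0, 1)   [0·79 + 1·44 = 44]
  79 = 1·44 + 35   → row C = row A − 1·row B = (35, 1, −1)   [check: 1·79 − 1·44 = 35]
  44 = 1·35 + 9   → row D = row B − 1·row C = (9, −1, 2)   [check: −1·79 + 2·44 = 9]
  35 = 3·9 + 8   → row E = row C − 3·row D = (8, 4, −7)   [check: 4·79 − 7·44 = 8]
  9 = 1·8 + 1   → row F = row D − 1·row E = (1, −5, 9)   [check: −5·79 + 9·44 = 1]
  8 = 8·1 + 0   → remainder 0, stop. gcd = 1 (last nonzero row F).
The gcd is 1, so 44 is invertible mod 79. The last nonzero row gives −5·79 + 9·44 = 1, so t = 9. So 44^(−1) ≡ 9 (mod 79). Verify: 44 · 9 = 396 ≡ 1 (mod 79). ✓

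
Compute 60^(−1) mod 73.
60^(−1) ≡ 28 (mod 73)

Apply the extended Euclidean algorithm to (73, 60), tracking rows (r, s, t) with s·73 + t·60 = r. Each division r_prev = q·r_cur + r_new produces the new row as (previous row) − q·(current row):
  row A: (73, 1, 0)   [1·73 + 0·60 = 73]
  row B: (60, 0, 1)   [0·73 + 1·60 = 60]
  73 = 1·60 + 13   → row C = row A − 1·row B = (13, 1, −1)   [check: 1·73 − 1·60 = 13]
  60 = 4·13 + 8   → row D = row B − 4·row C = (8, −4, 5)   [check: −4·73 + 5·60 = 8]
  13 = 1·8 + 5   → row E = row C − 1·row D = (5, 5, −6)   [check: 5·73 − 6·60 = 5]
  8 = 1·5 + 3   → row F = row D − 1·row E = (3, −9, 11)   [check: −9·73 + 11·60 = 3]
  5 = 1·3 + 2   → row G = row E − 1·row F = (2, 14, −17)   [check: 14·73 − 17·60 = 2]
  3 = 1·2 + 1   → row H = row F − 1·row G = (1, −23, 28)   [check: −23·73 + 28·60 = 1]
  2 = 2·1 + 0   → remainder 0, stop. gcd = 1 (last nonzero row H).
The gcd is 1, so 60 is invertible mod 73. The last nonzero row gives −23·73 + 28·60 = 1, so t = 28. So 60^(−1) ≡ 28 (mod 73). Verify: 60 · 28 = 1680 ≡ 1 (mod 73). ✓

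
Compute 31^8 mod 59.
36

Use repeated squaring. Binary(8) = 1000. Walk through the bits of the exponent 8 left-to-right: at each bit after the leading one, square the running value, then multiply by 31 if the bit is 1 (always reducing mod 59):
  bit 1 = 1 (leading): start with 31.
  bit 2 = 0: square 31^2 = 961 ≡ 17 (mod 59).
  bit 3 = 0: square 17^2 = 289 ≡ 53 (mod 59).
  bit 4 = 0: square 53^2 = 2809 ≡ 36 (mod 59).
Final value: 31^8 ≡ 36 (mod 59).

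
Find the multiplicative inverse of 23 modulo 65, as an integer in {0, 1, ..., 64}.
23^(−1) ≡ 17 (mod 65)

Apply the extended Euclidean algorithm to (65, 23), tracking rows (r, s, t) with s·65 + t·23 = r. Each division r_prev = q·r_cur + r_new produces the new row as (previous row) − q·(current row):
  row A: (65, 1, 0)   [1·65 + 0·23 = 65]
  row B: (23, 0, 1)   [0·65 + 1·23 = 23]
  65 = 2·23 + 19   → row C = row A − 2·row B = (19, 1, −2)   [check: 1·65 − 2·23 = 19]
  23 = 1·19 + 4   → row D = row B − 1·row C = (4, −1, 3)   [check: −1·65 + 3·23 = 4]
  19 = 4·4 + 3   → row E = row C − 4·row D = (3, 5, −14)   [check: 5·65 − 14·23 = 3]
  4 = 1·3 + 1   → row F = row D − 1·row E = (1, −6, 17)   [check: −6·65 + 17·23 = 1]
  3 = 3·1 + 0   → remainder 0, stop. gcd = 1 (last nonzero row F).
The gcd is 1, so 23 is invertible mod 65. The last nonzero row gives −6·65 + 17·23 = 1, so t = 17. So 23^(−1) ≡ 17 (mod 65). Verify: 23 · 17 = 391 ≡ 1 (mod 65). ✓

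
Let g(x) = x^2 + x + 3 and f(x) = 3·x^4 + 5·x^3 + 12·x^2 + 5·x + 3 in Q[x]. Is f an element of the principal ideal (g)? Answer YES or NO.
NO

In Q[x] the ideal (g) consists of all multiples of g, so f ∈ (g) iff g | f, i.e. iff the remainder of f on division by g is 0. Divide f by g (g is monic, so eliminate the leading term of the running remainder at each step):
  leading term 3·x^4: subtract (3·x^2)·g(x) = 3·x^4 + 3·x^3 + 9·x^2, leaving 2·x^3 + 3·x^2 + 5·x + 3
  leading term 2·x^3: subtract (2·x)·g(x) = 2·x^3 + 2·x^2 + 6·x, leaving x^2 - x + 3
  leading term x^2: subtract (1)·g(x) = x^2 + x + 3, leaving -2·x
The remainder r(x) = -2·x ≠ 0 (and deg r < deg g), so g ∤ f, i.e. f ∉ (g).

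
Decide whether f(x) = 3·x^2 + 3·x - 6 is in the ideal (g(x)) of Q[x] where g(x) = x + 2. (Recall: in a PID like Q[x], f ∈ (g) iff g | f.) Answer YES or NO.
YES

In Q[x] the ideal (g) consists of all multiples of g, so f ∈ (g) iff g | f, i.e. iff the remainder of f on division by g is 0. Divide f by g (g is monic, so eliminate the leading term of the running remainder at each step):
  leading term 3·x^2: subtract (3·x)·g(x) = 3·x^2 + 6·x, leaving -3·x - 6
  leading term -3·x: subtract (-3)·g(x) = -3·x - 6, leaving 0
The remainder is 0, so f(x) = g(x) · h(x) with h(x) = 3·x - 3. Hence g | f, i.e. f ∈ (g).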